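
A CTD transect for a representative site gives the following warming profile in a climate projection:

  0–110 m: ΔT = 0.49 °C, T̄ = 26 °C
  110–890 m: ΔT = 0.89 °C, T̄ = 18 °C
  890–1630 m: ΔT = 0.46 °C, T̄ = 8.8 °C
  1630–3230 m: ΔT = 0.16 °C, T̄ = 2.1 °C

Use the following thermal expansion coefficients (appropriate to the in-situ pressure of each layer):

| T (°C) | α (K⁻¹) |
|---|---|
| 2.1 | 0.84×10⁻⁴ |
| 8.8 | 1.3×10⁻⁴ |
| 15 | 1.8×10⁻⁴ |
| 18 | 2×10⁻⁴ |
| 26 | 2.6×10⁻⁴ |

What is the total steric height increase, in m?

Layer 1 at 26 °C → α = 2.6×10⁻⁴ K⁻¹
Layer 2 at 18 °C → α = 2×10⁻⁴ K⁻¹
Layer 3 at 8.8 °C → α = 1.3×10⁻⁴ K⁻¹
Layer 4 at 2.1 °C → α = 0.84×10⁻⁴ K⁻¹
0–110 m: 110 × 2.6×10⁻⁴ × 0.49 = 0.014014 m
2×10⁻⁴ × 0.89 × 780 = 0.13884 m
0.46 × 1.3×10⁻⁴ × 740 = 0.044252 m
Layer 4: 1600 × 0.84×10⁻⁴ × 0.16 = 0.021504 m
Δh = 0.014014 + 0.13884 + 0.044252 + 0.021504 = 0.21861 m

Δh ≈ 0.219 m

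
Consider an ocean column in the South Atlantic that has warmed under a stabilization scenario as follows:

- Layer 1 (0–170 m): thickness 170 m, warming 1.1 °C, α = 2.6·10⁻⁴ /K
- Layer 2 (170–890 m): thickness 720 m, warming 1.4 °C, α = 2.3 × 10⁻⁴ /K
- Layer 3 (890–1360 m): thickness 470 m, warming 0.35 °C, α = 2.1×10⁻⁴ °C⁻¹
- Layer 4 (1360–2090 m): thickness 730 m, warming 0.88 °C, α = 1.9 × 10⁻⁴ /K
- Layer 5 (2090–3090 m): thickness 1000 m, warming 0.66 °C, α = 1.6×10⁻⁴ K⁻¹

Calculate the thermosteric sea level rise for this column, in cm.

2.6×10⁻⁴ × 1.1 × 170 = 0.04862 m
170–890 m: 720 × 1.4 × 2.3×10⁻⁴ = 0.23184 m
470 × 2.1×10⁻⁴ × 0.35 = 0.034545 m
1360–2090 m: 730 × 1.9×10⁻⁴ × 0.88 = 0.122056 m
Layer 5: 1.6×10⁻⁴ × 0.66 × 1000 = 0.10560 m
Δh = 0.04862 + 0.23184 + 0.034545 + 0.122056 + 0.10560 = 0.542661 m

Δh ≈ 54.3 cm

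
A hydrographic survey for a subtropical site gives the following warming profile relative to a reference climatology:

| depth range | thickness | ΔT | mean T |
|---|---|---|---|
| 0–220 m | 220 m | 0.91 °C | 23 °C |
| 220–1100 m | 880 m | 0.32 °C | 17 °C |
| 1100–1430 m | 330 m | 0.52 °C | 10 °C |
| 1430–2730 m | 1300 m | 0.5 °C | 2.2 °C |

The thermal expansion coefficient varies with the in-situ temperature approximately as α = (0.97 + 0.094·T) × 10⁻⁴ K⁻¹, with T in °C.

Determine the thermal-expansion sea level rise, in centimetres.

Layer 1: α = (0.97 + 0.094×23)×10⁻⁴ = 3.132×10⁻⁴ K⁻¹
Layer 2: α = (0.97 + 0.094×17)×10⁻⁴ = 2.568×10⁻⁴ K⁻¹
Layer 3: α = (0.97 + 0.094×10)×10⁻⁴ = 1.91×10⁻⁴ K⁻¹
Layer 4: α = (0.97 + 0.094×2.2)×10⁻⁴ = 1.1768×10⁻⁴ K⁻¹
Layer 1: 3.132×10⁻⁴ × 220 × 0.91 = 0.06270264 m
Layer 2: 2.568×10⁻⁴ × 880 × 0.32 = 0.07231488 m
1100–1430 m: 0.52 × 330 × 1.91×10⁻⁴ = 0.0327756 m
Layer 4: 1300 × 1.1768×10⁻⁴ × 0.5 = 0.076492 m
Δh = 0.06270264 + 0.07231488 + 0.0327756 + 0.076492 = 0.24428512 m ≈ 24 cm

Δh ≈ 24 cm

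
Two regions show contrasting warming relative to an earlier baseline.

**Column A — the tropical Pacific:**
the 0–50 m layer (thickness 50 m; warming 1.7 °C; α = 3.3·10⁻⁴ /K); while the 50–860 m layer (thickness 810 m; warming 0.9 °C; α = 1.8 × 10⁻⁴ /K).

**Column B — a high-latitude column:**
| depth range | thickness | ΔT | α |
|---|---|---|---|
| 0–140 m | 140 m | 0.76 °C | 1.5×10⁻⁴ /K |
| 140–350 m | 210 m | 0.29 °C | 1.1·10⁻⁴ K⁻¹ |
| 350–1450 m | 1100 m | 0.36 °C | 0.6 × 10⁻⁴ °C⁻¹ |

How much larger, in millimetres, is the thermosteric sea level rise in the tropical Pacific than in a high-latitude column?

A Layer 1: 50 × 3.3×10⁻⁴ × 1.7 = 0.02805 m
A Layer 2: 0.9 × 810 × 1.8×10⁻⁴ = 0.13122 m
A total: 0.15927 m
B 140 × 1.5×10⁻⁴ × 0.76 = 0.01596 m
B Layer 2: 210 × 1.1×10⁻⁴ × 0.29 = 0.006699 m
B 0.36 × 0.6×10⁻⁴ × 1100 = 0.02376 m
B total: 0.046419 m
Difference: 0.15927 − 0.046419 = 0.112851 m

Δh_A − Δh_B ≈ 113 mm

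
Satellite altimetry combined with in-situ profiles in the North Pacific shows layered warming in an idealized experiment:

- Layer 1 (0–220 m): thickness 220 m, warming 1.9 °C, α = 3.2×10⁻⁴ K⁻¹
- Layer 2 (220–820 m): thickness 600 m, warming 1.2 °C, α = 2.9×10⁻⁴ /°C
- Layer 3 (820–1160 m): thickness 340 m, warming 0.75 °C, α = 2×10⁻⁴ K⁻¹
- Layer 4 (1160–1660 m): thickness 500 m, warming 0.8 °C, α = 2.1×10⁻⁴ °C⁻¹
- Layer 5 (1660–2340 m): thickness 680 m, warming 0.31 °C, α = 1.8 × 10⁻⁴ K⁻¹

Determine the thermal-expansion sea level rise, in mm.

516 mm

3.2×10⁻⁴ × 1.9 × 220 = 0.13376 m
Layer 2: 2.9×10⁻⁴ × 600 × 1.2 = 0.20880 m
Layer 3: 0.75 × 340 × 2×10⁻⁴ = 0.05100 m
Layer 4: 500 × 0.8 × 2.1×10⁻⁴ = 0.08400 m
Layer 5: 1.8×10⁻⁴ × 680 × 0.31 = 0.037944 m
Δh = 0.13376 + 0.20880 + 0.05100 + 0.08400 + 0.037944 = 0.515504 m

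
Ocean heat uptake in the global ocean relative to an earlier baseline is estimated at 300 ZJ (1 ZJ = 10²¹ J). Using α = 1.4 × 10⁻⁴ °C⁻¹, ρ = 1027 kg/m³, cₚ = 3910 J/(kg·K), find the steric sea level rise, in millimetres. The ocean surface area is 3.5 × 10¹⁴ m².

Per unit area: Q = 300×10²¹ / (3.5×10¹⁴) ≈ 8.571×10⁸ J/m²
Δh = αQ/(ρcₚ) = 1.4×10⁻⁴ × 8.571×10⁸ / (1027 × 3910) ≈ 0.029882 m

Δh ≈ 29.9 mm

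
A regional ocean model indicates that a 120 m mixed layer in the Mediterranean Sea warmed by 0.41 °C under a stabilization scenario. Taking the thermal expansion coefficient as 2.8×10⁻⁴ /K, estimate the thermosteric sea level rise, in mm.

14 mm

Δh = αΔT·H = 2.8×10⁻⁴ × 0.41 × 120 = 0.013776 m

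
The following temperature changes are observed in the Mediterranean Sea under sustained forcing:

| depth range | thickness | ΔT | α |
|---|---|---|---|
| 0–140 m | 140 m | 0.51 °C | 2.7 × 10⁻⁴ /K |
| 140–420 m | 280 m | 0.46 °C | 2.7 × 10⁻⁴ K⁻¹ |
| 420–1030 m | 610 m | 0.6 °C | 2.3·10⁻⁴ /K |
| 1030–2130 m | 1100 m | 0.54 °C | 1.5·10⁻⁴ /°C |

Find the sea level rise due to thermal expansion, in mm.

227 mm

0–140 m: 0.51 × 2.7×10⁻⁴ × 140 = 0.019278 m
140–420 m: 0.46 × 280 × 2.7×10⁻⁴ = 0.034776 m
Layer 3: 610 × 0.6 × 2.3×10⁻⁴ = 0.08418 m
Layer 4: 1.5×10⁻⁴ × 1100 × 0.54 = 0.08910 m
Δh = 0.019278 + 0.034776 + 0.08418 + 0.08910 = 0.227334 m ≈ 227 mm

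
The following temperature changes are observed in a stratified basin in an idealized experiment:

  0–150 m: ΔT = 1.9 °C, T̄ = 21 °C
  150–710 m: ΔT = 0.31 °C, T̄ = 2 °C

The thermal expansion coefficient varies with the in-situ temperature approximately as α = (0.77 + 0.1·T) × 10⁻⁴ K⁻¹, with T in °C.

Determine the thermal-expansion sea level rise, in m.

Layer 1: α = (0.77 + 0.1×21)×10⁻⁴ = 2.87×10⁻⁴ K⁻¹
Layer 2: α = (0.77 + 0.1×2)×10⁻⁴ = 0.97×10⁻⁴ K⁻¹
0–150 m: 2.87×10⁻⁴ × 1.9 × 150 = 0.081795 m
150–710 m: 0.31 × 0.97×10⁻⁴ × 560 = 0.0168392 m
Δh = 0.081795 + 0.0168392 = 0.0986342 m ≈ 0.099 m

0.099 m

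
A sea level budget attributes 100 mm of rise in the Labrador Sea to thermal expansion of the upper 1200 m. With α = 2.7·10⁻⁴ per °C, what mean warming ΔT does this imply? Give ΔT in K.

ΔT = Δh/(αH) = 0.1 / (2.7×10⁻⁴ × 1200) ≈ 0.3086 K

about 0.31 K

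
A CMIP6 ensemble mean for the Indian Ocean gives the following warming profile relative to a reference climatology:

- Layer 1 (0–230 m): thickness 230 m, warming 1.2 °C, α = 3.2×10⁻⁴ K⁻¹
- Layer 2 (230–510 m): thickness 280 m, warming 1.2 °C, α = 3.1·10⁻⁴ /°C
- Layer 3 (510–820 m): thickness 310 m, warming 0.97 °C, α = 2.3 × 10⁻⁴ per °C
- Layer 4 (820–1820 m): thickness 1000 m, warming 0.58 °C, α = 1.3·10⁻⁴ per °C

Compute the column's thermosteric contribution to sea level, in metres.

Δh = 0.34 m

Layer 1: 230 × 1.2 × 3.2×10⁻⁴ = 0.08832 m
230–510 m: 280 × 1.2 × 3.1×10⁻⁴ = 0.10416 m
510–820 m: 2.3×10⁻⁴ × 0.97 × 310 = 0.069161 m
Layer 4: 1.3×10⁻⁴ × 1000 × 0.58 = 0.07540 m
Δh = 0.08832 + 0.10416 + 0.069161 + 0.07540 = 0.337041 m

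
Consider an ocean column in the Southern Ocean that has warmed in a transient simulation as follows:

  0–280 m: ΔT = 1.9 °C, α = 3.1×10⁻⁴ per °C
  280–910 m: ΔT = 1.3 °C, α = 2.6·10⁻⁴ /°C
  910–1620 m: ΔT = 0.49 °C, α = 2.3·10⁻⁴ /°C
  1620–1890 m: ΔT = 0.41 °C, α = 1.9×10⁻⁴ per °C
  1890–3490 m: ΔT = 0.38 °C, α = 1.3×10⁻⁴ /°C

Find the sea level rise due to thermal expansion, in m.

about 0.558 m

280 × 3.1×10⁻⁴ × 1.9 = 0.16492 m
280–910 m: 1.3 × 630 × 2.6×10⁻⁴ = 0.21294 m
910–1620 m: 0.49 × 2.3×10⁻⁴ × 710 = 0.080017 m
1620–1890 m: 270 × 1.9×10⁻⁴ × 0.41 = 0.021033 m
1890–3490 m: 1600 × 1.3×10⁻⁴ × 0.38 = 0.07904 m
Δh = 0.16492 + 0.21294 + 0.080017 + 0.021033 + 0.07904 = 0.55795 m ≈ 0.558 m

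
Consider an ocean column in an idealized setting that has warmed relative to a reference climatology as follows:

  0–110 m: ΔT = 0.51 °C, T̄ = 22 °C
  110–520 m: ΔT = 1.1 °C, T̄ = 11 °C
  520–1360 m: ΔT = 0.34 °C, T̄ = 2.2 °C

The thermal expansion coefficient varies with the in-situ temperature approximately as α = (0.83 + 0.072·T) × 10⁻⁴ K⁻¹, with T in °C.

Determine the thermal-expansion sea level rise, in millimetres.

about 115 mm

Layer 1: α = (0.83 + 0.072×22)×10⁻⁴ = 2.414×10⁻⁴ K⁻¹
Layer 2: α = (0.83 + 0.072×11)×10⁻⁴ = 1.622×10⁻⁴ K⁻¹
Layer 3: α = (0.83 + 0.072×2.2)×10⁻⁴ = 0.9884×10⁻⁴ K⁻¹
2.414×10⁻⁴ × 110 × 0.51 = 0.01354254 m
Layer 2: 1.1 × 1.622×10⁻⁴ × 410 = 0.0731522 m
520–1360 m: 0.9884×10⁻⁴ × 0.34 × 840 = 0.028228704 m
Δh = 0.01354254 + 0.0731522 + 0.028228704 = 0.114923444 m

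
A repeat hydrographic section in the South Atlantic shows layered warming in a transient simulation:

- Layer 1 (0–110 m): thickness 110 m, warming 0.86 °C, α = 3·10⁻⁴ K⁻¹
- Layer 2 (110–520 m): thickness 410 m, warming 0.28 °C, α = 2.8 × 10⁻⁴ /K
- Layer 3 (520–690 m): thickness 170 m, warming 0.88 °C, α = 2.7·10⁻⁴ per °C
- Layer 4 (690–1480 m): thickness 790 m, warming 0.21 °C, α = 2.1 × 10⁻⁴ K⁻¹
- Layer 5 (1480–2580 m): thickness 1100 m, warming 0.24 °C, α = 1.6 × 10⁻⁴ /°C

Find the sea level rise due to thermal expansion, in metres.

0.178 m of thermosteric rise

0–110 m: 3×10⁻⁴ × 110 × 0.86 = 0.02838 m
110–520 m: 0.28 × 410 × 2.8×10⁻⁴ = 0.032144 m
520–690 m: 2.7×10⁻⁴ × 0.88 × 170 = 0.040392 m
0.21 × 790 × 2.1×10⁻⁴ = 0.034839 m
1480–2580 m: 0.24 × 1.6×10⁻⁴ × 1100 = 0.04224 m
Δh = 0.02838 + 0.032144 + 0.040392 + 0.034839 + 0.04224 = 0.177995 m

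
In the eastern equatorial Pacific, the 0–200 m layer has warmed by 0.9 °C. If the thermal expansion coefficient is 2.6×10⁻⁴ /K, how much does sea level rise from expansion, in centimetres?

Δh = αΔT·H = 2.6×10⁻⁴ × 0.9 × 200 = 0.04680 m

4.68 cm of thermosteric rise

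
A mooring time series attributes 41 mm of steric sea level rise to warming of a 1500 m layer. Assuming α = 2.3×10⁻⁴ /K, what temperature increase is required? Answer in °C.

ΔT = Δh/(αH) = 0.041 / (2.3×10⁻⁴ × 1500) ≈ 0.1188 °C

ΔT ≈ 0.119 °C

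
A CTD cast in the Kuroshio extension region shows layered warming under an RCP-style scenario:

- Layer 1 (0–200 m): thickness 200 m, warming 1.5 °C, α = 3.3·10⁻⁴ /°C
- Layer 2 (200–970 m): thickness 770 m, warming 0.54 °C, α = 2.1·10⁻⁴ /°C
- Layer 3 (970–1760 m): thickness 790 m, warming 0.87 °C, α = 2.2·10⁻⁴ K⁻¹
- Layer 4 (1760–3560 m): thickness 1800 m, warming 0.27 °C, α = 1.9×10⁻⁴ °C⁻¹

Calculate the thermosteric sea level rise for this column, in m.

0.430 m

Layer 1: 1.5 × 3.3×10⁻⁴ × 200 = 0.09900 m
200–970 m: 2.1×10⁻⁴ × 0.54 × 770 = 0.087318 m
0.87 × 2.2×10⁻⁴ × 790 = 0.151206 m
1800 × 0.27 × 1.9×10⁻⁴ = 0.09234 m
Δh = 0.09900 + 0.087318 + 0.151206 + 0.09234 = 0.429864 m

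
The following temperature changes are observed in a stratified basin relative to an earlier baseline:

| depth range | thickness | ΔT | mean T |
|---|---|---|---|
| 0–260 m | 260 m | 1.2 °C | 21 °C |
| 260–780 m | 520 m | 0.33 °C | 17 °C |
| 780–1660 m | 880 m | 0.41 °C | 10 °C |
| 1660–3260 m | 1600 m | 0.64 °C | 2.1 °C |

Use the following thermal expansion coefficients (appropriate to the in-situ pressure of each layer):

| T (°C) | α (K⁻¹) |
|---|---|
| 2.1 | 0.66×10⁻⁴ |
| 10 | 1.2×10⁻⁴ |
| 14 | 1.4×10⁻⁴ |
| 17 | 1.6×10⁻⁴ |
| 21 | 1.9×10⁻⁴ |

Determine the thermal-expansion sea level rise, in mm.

Layer 1 at 21 °C → α = 1.9×10⁻⁴ K⁻¹
Layer 2 at 17 °C → α = 1.6×10⁻⁴ K⁻¹
Layer 3 at 10 °C → α = 1.2×10⁻⁴ K⁻¹
Layer 4 at 2.1 °C → α = 0.66×10⁻⁴ K⁻¹
1.2 × 1.9×10⁻⁴ × 260 = 0.05928 m
260–780 m: 1.6×10⁻⁴ × 520 × 0.33 = 0.027456 m
Layer 3: 0.41 × 1.2×10⁻⁴ × 880 = 0.043296 m
Layer 4: 1600 × 0.66×10⁻⁴ × 0.64 = 0.067584 m
Δh = 0.05928 + 0.027456 + 0.043296 + 0.067584 = 0.197616 m

Δh ≈ 198 mm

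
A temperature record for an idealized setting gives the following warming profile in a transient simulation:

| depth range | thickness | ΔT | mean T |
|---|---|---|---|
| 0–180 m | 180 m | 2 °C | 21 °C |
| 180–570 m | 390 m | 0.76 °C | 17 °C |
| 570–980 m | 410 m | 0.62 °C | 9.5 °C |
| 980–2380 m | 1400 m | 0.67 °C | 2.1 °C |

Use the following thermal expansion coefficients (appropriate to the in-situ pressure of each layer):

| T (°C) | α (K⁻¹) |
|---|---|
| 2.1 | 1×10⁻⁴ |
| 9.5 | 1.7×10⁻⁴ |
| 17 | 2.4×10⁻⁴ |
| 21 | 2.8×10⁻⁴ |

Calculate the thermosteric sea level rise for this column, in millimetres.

309 mm of thermosteric rise

Layer 1 at 21 °C → α = 2.8×10⁻⁴ K⁻¹
Layer 2 at 17 °C → α = 2.4×10⁻⁴ K⁻¹
Layer 3 at 9.5 °C → α = 1.7×10⁻⁴ K⁻¹
Layer 4 at 2.1 °C → α = 1×10⁻⁴ K⁻¹
Layer 1: 2.8×10⁻⁴ × 2 × 180 = 0.10080 m
390 × 2.4×10⁻⁴ × 0.76 = 0.071136 m
410 × 0.62 × 1.7×10⁻⁴ = 0.043214 m
980–2380 m: 0.67 × 1400 × 1×10⁻⁴ = 0.09380 m
Δh = 0.10080 + 0.071136 + 0.043214 + 0.09380 = 0.30895 m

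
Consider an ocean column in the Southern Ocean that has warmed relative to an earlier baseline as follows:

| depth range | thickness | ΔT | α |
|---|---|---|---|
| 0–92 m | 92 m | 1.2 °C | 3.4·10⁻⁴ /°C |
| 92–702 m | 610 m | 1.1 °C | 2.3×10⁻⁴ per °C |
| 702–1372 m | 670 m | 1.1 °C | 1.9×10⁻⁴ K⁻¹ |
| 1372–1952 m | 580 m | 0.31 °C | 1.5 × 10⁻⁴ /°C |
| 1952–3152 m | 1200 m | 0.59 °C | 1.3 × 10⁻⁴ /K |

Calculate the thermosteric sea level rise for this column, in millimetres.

Layer 1: 92 × 3.4×10⁻⁴ × 1.2 = 0.037536 m
610 × 1.1 × 2.3×10⁻⁴ = 0.15433 m
670 × 1.1 × 1.9×10⁻⁴ = 0.14003 m
1372–1952 m: 1.5×10⁻⁴ × 0.31 × 580 = 0.02697 m
0.59 × 1.3×10⁻⁴ × 1200 = 0.09204 m
Δh = 0.037536 + 0.15433 + 0.14003 + 0.02697 + 0.09204 = 0.450906 m

451 mm of thermosteric rise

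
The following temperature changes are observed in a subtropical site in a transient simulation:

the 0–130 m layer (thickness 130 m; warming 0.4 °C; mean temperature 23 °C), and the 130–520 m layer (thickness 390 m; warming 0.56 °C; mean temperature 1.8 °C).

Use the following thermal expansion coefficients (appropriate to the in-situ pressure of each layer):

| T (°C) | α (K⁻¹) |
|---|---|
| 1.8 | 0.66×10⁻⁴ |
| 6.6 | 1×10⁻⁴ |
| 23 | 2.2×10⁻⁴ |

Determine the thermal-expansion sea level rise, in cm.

Layer 1 at 23 °C → α = 2.2×10⁻⁴ K⁻¹
Layer 2 at 1.8 °C → α = 0.66×10⁻⁴ K⁻¹
Layer 1: 0.4 × 2.2×10⁻⁴ × 130 = 0.01144 m
Layer 2: 0.66×10⁻⁴ × 390 × 0.56 = 0.0144144 m
Δh = 0.01144 + 0.0144144 = 0.0258544 m

Δh = 2.59 cm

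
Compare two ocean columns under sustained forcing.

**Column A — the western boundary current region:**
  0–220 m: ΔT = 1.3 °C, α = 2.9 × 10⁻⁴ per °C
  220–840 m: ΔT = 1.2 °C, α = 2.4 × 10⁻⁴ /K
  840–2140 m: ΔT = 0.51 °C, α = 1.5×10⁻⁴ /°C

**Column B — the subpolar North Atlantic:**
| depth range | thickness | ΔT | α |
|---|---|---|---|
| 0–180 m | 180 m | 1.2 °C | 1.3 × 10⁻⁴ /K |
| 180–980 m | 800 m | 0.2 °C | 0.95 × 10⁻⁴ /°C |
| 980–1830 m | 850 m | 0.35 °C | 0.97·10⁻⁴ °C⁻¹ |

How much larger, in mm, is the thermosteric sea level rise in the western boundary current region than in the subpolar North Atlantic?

A 1.3 × 2.9×10⁻⁴ × 220 = 0.08294 m
A Layer 2: 1.2 × 620 × 2.4×10⁻⁴ = 0.17856 m
A Layer 3: 0.51 × 1.5×10⁻⁴ × 1300 = 0.09945 m
A total: 0.36095 m
B 180 × 1.2 × 1.3×10⁻⁴ = 0.02808 m
B Layer 2: 0.2 × 0.95×10⁻⁴ × 800 = 0.01520 m
B 980–1830 m: 0.97×10⁻⁴ × 0.35 × 850 = 0.0288575 m
B total: 0.0721375 m
Difference: 0.36095 − 0.0721375 = 0.2888125 m

290 mm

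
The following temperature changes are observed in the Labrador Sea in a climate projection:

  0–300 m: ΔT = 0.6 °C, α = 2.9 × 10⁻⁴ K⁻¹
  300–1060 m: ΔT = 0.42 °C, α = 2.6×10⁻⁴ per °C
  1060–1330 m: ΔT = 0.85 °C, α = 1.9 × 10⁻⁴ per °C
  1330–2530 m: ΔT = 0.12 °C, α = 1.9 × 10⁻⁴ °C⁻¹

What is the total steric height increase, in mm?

206 mm

Layer 1: 300 × 2.9×10⁻⁴ × 0.6 = 0.05220 m
300–1060 m: 0.42 × 760 × 2.6×10⁻⁴ = 0.082992 m
0.85 × 270 × 1.9×10⁻⁴ = 0.043605 m
1330–2530 m: 1.9×10⁻⁴ × 1200 × 0.12 = 0.02736 m
Δh = 0.05220 + 0.082992 + 0.043605 + 0.02736 = 0.206157 m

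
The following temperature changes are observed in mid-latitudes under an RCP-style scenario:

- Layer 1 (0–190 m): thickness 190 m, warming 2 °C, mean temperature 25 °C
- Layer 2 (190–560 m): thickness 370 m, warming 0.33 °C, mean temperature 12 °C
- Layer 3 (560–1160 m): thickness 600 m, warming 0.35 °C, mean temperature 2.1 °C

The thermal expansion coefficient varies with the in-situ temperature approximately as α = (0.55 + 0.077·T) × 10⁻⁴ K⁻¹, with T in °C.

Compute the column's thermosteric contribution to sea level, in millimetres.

Layer 1: α = (0.55 + 0.077×25)×10⁻⁴ = 2.475×10⁻⁴ K⁻¹
Layer 2: α = (0.55 + 0.077×12)×10⁻⁴ = 1.474×10⁻⁴ K⁻¹
Layer 3: α = (0.55 + 0.077×2.1)×10⁻⁴ = 0.7117×10⁻⁴ K⁻¹
0–190 m: 2 × 2.475×10⁻⁴ × 190 = 0.09405 m
Layer 2: 1.474×10⁻⁴ × 0.33 × 370 = 0.01799754 m
560–1160 m: 600 × 0.7117×10⁻⁴ × 0.35 = 0.0149457 m
Δh = 0.09405 + 0.01799754 + 0.0149457 = 0.12699324 m

127 mm of thermosteric rise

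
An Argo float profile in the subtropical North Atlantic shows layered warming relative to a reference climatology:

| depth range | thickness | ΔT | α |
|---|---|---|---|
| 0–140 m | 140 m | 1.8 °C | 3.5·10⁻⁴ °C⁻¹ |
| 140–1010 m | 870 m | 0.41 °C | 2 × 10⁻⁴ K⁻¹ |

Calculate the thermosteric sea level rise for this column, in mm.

0–140 m: 3.5×10⁻⁴ × 1.8 × 140 = 0.08820 m
140–1010 m: 0.41 × 870 × 2×10⁻⁴ = 0.07134 m
Δh = 0.08820 + 0.07134 = 0.15954 m

Δh ≈ 160 mm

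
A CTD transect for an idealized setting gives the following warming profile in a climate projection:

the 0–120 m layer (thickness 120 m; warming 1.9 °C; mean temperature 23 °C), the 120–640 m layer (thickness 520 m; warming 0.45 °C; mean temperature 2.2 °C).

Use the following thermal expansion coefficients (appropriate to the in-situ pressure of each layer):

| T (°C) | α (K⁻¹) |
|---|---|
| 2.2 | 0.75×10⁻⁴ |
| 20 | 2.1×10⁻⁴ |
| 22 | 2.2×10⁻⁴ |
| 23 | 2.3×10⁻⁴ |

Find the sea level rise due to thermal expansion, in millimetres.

Layer 1 at 23 °C → α = 2.3×10⁻⁴ K⁻¹
Layer 2 at 2.2 °C → α = 0.75×10⁻⁴ K⁻¹
Layer 1: 2.3×10⁻⁴ × 1.9 × 120 = 0.05244 m
0.75×10⁻⁴ × 0.45 × 520 = 0.01755 m
Δh = 0.05244 + 0.01755 = 0.06999 m ≈ 70.0 mm

Δh = 70.0 mm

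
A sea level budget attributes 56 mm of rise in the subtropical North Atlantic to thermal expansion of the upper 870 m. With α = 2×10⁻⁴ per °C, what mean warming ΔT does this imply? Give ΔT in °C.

ΔT = Δh/(αH) = 0.056 / (2×10⁻⁴ × 870) ≈ 0.3218 °C

ΔT ≈ 0.322 °C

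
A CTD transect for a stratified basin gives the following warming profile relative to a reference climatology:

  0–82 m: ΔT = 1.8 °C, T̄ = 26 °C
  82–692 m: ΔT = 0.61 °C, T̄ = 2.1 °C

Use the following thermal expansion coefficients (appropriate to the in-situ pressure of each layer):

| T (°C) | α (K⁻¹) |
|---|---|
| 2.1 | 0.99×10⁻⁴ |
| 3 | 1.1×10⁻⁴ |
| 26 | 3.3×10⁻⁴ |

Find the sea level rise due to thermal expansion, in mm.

about 86 mm

Layer 1 at 26 °C → α = 3.3×10⁻⁴ K⁻¹
Layer 2 at 2.1 °C → α = 0.99×10⁻⁴ K⁻¹
0–82 m: 1.8 × 82 × 3.3×10⁻⁴ = 0.048708 m
82–692 m: 610 × 0.99×10⁻⁴ × 0.61 = 0.0368379 m
Δh = 0.048708 + 0.0368379 = 0.0855459 m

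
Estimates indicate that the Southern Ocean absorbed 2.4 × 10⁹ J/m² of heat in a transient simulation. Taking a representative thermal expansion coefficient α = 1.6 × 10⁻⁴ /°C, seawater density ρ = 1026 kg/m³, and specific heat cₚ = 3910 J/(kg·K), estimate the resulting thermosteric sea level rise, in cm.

Δh = αQ/(ρcₚ) = 1.6×10⁻⁴ × 2.4×10⁹ / (1026 × 3910) ≈ 0.095721 m

about 9.57 cm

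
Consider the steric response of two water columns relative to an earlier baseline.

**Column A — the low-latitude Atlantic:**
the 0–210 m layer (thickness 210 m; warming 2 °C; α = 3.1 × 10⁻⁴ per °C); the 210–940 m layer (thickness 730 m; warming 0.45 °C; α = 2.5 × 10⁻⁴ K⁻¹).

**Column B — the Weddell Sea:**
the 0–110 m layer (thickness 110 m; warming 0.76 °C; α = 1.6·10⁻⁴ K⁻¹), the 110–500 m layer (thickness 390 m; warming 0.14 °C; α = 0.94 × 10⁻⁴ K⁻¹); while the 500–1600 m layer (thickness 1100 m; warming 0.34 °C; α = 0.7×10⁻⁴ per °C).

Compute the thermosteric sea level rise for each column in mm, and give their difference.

A 2 × 3.1×10⁻⁴ × 210 = 0.13020 m
A 210–940 m: 0.45 × 2.5×10⁻⁴ × 730 = 0.082125 m
A total: 0.212325 m
B 0–110 m: 0.76 × 110 × 1.6×10⁻⁴ = 0.013376 m
B 390 × 0.14 × 0.94×10⁻⁴ = 0.0051324 m
B 0.7×10⁻⁴ × 0.34 × 1100 = 0.02618 m
B total: 0.0446884 m
Difference: 0.212325 − 0.0446884 = 0.1676366 m

Δh_A ≈ 212 mm, Δh_B ≈ 44.7 mm; difference ≈ 168 mm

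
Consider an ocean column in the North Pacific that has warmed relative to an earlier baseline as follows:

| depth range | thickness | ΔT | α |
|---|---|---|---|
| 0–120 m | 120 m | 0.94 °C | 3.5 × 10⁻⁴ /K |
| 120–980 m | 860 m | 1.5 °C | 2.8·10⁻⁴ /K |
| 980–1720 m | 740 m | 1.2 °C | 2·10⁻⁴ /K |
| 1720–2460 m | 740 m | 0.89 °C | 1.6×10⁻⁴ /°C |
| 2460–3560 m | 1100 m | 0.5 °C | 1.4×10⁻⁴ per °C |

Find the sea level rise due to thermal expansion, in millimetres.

0.94 × 3.5×10⁻⁴ × 120 = 0.03948 m
120–980 m: 1.5 × 860 × 2.8×10⁻⁴ = 0.36120 m
2×10⁻⁴ × 740 × 1.2 = 0.17760 m
Layer 4: 740 × 1.6×10⁻⁴ × 0.89 = 0.105376 m
Layer 5: 0.5 × 1100 × 1.4×10⁻⁴ = 0.07700 m
Δh = 0.03948 + 0.36120 + 0.17760 + 0.105376 + 0.07700 = 0.760656 m ≈ 761 mm

about 761 mm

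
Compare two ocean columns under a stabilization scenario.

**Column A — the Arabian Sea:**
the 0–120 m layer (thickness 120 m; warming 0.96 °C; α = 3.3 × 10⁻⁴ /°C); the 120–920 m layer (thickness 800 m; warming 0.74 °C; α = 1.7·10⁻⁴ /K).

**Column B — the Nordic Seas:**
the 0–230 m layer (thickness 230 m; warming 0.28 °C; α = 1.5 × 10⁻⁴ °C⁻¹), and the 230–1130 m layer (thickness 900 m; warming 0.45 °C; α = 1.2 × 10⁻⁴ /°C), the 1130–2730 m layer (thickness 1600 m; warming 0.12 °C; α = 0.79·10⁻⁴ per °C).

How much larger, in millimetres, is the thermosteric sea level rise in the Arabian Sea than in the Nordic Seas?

65 mm larger

A 120 × 3.3×10⁻⁴ × 0.96 = 0.038016 m
A 120–920 m: 800 × 1.7×10⁻⁴ × 0.74 = 0.10064 m
A total: 0.138656 m
B 0.28 × 230 × 1.5×10⁻⁴ = 0.00966 m
B Layer 2: 1.2×10⁻⁴ × 0.45 × 900 = 0.04860 m
B 0.79×10⁻⁴ × 0.12 × 1600 = 0.015168 m
B total: 0.073428 m
Difference: 0.138656 − 0.073428 = 0.065228 m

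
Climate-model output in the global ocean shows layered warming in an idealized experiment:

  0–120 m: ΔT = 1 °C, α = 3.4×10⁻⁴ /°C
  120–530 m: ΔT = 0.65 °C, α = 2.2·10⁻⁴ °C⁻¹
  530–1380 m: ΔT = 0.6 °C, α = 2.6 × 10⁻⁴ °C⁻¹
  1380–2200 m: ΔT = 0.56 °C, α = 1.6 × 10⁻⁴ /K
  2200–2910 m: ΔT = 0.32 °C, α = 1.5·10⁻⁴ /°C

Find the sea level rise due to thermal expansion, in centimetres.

Δh ≈ 34.0 cm

3.4×10⁻⁴ × 1 × 120 = 0.04080 m
2.2×10⁻⁴ × 0.65 × 410 = 0.05863 m
0.6 × 2.6×10⁻⁴ × 850 = 0.13260 m
0.56 × 820 × 1.6×10⁻⁴ = 0.073472 m
1.5×10⁻⁴ × 710 × 0.32 = 0.03408 m
Δh = 0.04080 + 0.05863 + 0.13260 + 0.073472 + 0.03408 = 0.339582 m ≈ 34.0 cm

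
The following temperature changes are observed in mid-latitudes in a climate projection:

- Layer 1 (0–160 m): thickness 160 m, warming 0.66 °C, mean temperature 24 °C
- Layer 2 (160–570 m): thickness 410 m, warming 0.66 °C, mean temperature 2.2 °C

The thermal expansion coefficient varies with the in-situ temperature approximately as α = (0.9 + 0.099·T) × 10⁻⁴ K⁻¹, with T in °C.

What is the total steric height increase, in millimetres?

Layer 1: α = (0.9 + 0.099×24)×10⁻⁴ = 3.276×10⁻⁴ K⁻¹
Layer 2: α = (0.9 + 0.099×2.2)×10⁻⁴ = 1.1178×10⁻⁴ K⁻¹
0.66 × 160 × 3.276×10⁻⁴ = 0.03459456 m
Layer 2: 410 × 0.66 × 1.1178×10⁻⁴ = 0.030247668 m
Δh = 0.03459456 + 0.030247668 = 0.064842228 m ≈ 64.8 mm

Δh ≈ 64.8 mm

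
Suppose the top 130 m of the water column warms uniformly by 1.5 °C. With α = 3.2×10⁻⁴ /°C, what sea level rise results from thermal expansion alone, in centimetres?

6.2 cm

Δh = αΔT·H = 3.2×10⁻⁴ × 1.5 × 130 = 0.06240 m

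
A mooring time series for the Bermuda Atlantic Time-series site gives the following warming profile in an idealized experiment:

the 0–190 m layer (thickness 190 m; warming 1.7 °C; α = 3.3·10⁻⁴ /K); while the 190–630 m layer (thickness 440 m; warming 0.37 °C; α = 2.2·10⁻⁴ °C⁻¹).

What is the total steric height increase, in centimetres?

190 × 1.7 × 3.3×10⁻⁴ = 0.10659 m
Layer 2: 0.37 × 440 × 2.2×10⁻⁴ = 0.035816 m
Δh = 0.10659 + 0.035816 = 0.142406 m ≈ 14 cm

14 cm of thermosteric rise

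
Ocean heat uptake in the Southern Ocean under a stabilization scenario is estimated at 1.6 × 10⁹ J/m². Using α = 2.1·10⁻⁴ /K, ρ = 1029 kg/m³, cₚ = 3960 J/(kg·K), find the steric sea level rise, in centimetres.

Δh ≈ 8.25 cm

Δh = αQ/(ρcₚ) = 2.1×10⁻⁴ × 1.6×10⁹ / (1029 × 3960) ≈ 0.082457 m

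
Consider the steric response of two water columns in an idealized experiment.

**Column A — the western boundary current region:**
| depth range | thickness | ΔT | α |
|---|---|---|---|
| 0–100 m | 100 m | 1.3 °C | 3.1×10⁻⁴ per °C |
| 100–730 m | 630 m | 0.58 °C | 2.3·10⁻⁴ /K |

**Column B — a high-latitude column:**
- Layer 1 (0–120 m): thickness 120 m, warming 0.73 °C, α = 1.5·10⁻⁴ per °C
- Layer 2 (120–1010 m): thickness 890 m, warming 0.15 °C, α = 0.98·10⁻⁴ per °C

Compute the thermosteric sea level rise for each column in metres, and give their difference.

A 1.3 × 100 × 3.1×10⁻⁴ = 0.04030 m
A 2.3×10⁻⁴ × 630 × 0.58 = 0.084042 m
A total: 0.124342 m
B Layer 1: 0.73 × 1.5×10⁻⁴ × 120 = 0.01314 m
B Layer 2: 0.98×10⁻⁴ × 890 × 0.15 = 0.013083 m
B total: 0.026223 m
Difference: 0.124342 − 0.026223 = 0.098119 m

Δh_A ≈ 0.12 m, Δh_B ≈ 0.026 m; difference ≈ 0.098 m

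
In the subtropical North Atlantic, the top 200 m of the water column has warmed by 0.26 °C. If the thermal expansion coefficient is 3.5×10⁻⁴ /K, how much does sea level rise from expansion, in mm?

18.2 mm

Δh = αΔT·H = 3.5×10⁻⁴ × 0.26 × 200 = 0.01820 m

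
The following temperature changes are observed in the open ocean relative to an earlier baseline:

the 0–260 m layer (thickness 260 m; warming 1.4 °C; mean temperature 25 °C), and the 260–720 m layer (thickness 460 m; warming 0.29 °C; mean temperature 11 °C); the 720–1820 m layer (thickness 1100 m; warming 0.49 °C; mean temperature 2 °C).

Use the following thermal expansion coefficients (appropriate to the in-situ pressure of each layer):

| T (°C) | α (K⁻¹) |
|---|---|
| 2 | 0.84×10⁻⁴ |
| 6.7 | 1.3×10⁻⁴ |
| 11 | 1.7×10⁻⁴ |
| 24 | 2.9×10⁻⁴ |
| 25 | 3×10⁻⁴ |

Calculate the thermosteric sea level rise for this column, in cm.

Δh = 17.7 cm

Layer 1 at 25 °C → α = 3×10⁻⁴ K⁻¹
Layer 2 at 11 °C → α = 1.7×10⁻⁴ K⁻¹
Layer 3 at 2 °C → α = 0.84×10⁻⁴ K⁻¹
1.4 × 260 × 3×10⁻⁴ = 0.10920 m
Layer 2: 0.29 × 460 × 1.7×10⁻⁴ = 0.022678 m
0.49 × 0.84×10⁻⁴ × 1100 = 0.045276 m
Δh = 0.10920 + 0.022678 + 0.045276 = 0.177154 m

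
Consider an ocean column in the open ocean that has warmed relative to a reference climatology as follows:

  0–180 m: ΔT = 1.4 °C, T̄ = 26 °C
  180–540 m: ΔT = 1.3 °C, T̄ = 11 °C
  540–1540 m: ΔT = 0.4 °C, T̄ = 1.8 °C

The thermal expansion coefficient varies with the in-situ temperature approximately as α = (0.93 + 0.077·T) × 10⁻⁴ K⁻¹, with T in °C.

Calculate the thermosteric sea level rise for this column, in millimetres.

Layer 1: α = (0.93 + 0.077×26)×10⁻⁴ = 2.932×10⁻⁴ K⁻¹
Layer 2: α = (0.93 + 0.077×11)×10⁻⁴ = 1.777×10⁻⁴ K⁻¹
Layer 3: α = (0.93 + 0.077×1.8)×10⁻⁴ = 1.0686×10⁻⁴ K⁻¹
2.932×10⁻⁴ × 180 × 1.4 = 0.0738864 m
1.3 × 1.777×10⁻⁴ × 360 = 0.0831636 m
1000 × 0.4 × 1.0686×10⁻⁴ = 0.042744 m
Δh = 0.0738864 + 0.0831636 + 0.042744 = 0.199794 m

Δh ≈ 200 mm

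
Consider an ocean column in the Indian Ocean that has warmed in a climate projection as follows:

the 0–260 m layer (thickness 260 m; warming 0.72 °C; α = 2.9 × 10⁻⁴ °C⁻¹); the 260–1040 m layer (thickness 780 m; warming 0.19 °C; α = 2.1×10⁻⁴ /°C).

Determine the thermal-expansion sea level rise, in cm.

Layer 1: 2.9×10⁻⁴ × 260 × 0.72 = 0.054288 m
260–1040 m: 2.1×10⁻⁴ × 0.19 × 780 = 0.031122 m
Δh = 0.054288 + 0.031122 = 0.08541 m ≈ 8.5 cm

8.5 cm of thermosteric rise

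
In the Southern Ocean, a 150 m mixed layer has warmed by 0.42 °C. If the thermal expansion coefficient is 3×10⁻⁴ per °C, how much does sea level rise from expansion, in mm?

18.9 mm of thermosteric rise

Δh = αΔT·H = 3×10⁻⁴ × 0.42 × 150 = 0.01890 m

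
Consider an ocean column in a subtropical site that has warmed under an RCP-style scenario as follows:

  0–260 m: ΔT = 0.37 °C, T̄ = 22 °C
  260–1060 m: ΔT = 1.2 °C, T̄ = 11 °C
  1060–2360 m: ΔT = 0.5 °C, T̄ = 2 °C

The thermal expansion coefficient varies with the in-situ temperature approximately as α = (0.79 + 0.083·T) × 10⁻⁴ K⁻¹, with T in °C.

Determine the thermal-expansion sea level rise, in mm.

251 mm of thermosteric rise

Layer 1: α = (0.79 + 0.083×22)×10⁻⁴ = 2.616×10⁻⁴ K⁻¹
Layer 2: α = (0.79 + 0.083×11)×10⁻⁴ = 1.703×10⁻⁴ K⁻¹
Layer 3: α = (0.79 + 0.083×2)×10⁻⁴ = 0.956×10⁻⁴ K⁻¹
2.616×10⁻⁴ × 0.37 × 260 = 0.02516592 m
260–1060 m: 800 × 1.703×10⁻⁴ × 1.2 = 0.163488 m
1300 × 0.5 × 0.956×10⁻⁴ = 0.06214 m
Δh = 0.02516592 + 0.163488 + 0.06214 = 0.25079392 m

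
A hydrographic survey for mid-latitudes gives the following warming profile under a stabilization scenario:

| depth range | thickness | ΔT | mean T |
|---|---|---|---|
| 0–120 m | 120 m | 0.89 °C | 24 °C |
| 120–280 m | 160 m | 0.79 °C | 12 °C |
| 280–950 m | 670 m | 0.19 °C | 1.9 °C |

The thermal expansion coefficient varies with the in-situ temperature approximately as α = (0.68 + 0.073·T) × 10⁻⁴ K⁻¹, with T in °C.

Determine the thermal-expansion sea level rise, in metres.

Δh ≈ 0.0561 m

Layer 1: α = (0.68 + 0.073×24)×10⁻⁴ = 2.432×10⁻⁴ K⁻¹
Layer 2: α = (0.68 + 0.073×12)×10⁻⁴ = 1.556×10⁻⁴ K⁻¹
Layer 3: α = (0.68 + 0.073×1.9)×10⁻⁴ = 0.8187×10⁻⁴ K⁻¹
0–120 m: 2.432×10⁻⁴ × 120 × 0.89 = 0.02597376 m
160 × 0.79 × 1.556×10⁻⁴ = 0.01966784 m
Layer 3: 0.19 × 0.8187×10⁻⁴ × 670 = 0.010422051 m
Δh = 0.02597376 + 0.01966784 + 0.010422051 = 0.056063651 m ≈ 0.0561 m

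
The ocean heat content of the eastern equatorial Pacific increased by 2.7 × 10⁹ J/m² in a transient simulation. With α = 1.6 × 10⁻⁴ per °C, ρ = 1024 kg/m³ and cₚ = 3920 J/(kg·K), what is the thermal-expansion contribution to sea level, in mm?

Δh = αQ/(ρcₚ) = 1.6×10⁻⁴ × 2.7×10⁹ / (1024 × 3920) ≈ 0.10762 m

about 108 mm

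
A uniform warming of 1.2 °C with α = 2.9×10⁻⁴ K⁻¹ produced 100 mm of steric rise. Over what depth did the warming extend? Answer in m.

H = Δh/(αΔT) = 0.1 / (2.9×10⁻⁴ × 1.2) ≈ 287.4 m

about 290 m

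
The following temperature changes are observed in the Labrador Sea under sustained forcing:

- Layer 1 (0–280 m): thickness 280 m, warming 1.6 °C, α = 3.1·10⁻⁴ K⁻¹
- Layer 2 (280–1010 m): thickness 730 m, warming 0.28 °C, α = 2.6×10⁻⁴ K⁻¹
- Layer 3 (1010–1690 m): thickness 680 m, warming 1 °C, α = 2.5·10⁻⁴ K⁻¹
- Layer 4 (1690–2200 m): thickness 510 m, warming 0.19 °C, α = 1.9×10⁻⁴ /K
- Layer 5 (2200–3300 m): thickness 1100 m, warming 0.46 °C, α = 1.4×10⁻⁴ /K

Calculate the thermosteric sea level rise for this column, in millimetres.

Δh ≈ 450 mm

Layer 1: 1.6 × 3.1×10⁻⁴ × 280 = 0.13888 m
730 × 0.28 × 2.6×10⁻⁴ = 0.053144 m
1010–1690 m: 680 × 1 × 2.5×10⁻⁴ = 0.17000 m
1690–2200 m: 1.9×10⁻⁴ × 0.19 × 510 = 0.018411 m
0.46 × 1.4×10⁻⁴ × 1100 = 0.07084 m
Δh = 0.13888 + 0.053144 + 0.17000 + 0.018411 + 0.07084 = 0.451275 m ≈ 450 mm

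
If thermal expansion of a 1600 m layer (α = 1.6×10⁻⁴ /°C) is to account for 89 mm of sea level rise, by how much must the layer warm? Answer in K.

ΔT = Δh/(αH) = 0.089 / (1.6×10⁻⁴ × 1600) ≈ 0.3477 K

ΔT ≈ 0.348 K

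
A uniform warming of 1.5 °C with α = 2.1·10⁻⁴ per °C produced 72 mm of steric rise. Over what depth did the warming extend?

H ≈ 230 m

H = Δh/(αΔT) = 0.072 / (2.1×10⁻⁴ × 1.5) ≈ 228.6 m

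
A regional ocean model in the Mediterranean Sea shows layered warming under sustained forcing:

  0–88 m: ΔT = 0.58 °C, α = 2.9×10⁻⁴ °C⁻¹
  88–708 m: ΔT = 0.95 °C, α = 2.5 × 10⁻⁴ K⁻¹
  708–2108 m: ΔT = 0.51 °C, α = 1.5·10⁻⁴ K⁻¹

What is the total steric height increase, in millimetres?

0.58 × 88 × 2.9×10⁻⁴ = 0.0148016 m
0.95 × 2.5×10⁻⁴ × 620 = 0.14725 m
708–2108 m: 1.5×10⁻⁴ × 1400 × 0.51 = 0.10710 m
Δh = 0.0148016 + 0.14725 + 0.10710 = 0.2691516 m ≈ 269 mm

269 mm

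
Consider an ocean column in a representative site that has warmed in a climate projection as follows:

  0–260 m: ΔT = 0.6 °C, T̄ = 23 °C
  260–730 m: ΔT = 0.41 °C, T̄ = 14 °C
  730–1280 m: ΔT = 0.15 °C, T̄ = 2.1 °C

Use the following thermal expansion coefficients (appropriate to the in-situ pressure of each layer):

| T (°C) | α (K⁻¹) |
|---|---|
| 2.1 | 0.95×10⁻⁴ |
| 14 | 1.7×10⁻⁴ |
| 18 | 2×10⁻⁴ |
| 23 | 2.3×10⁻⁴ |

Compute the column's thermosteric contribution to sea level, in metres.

about 0.0765 m

Layer 1 at 23 °C → α = 2.3×10⁻⁴ K⁻¹
Layer 2 at 14 °C → α = 1.7×10⁻⁴ K⁻¹
Layer 3 at 2.1 °C → α = 0.95×10⁻⁴ K⁻¹
260 × 0.6 × 2.3×10⁻⁴ = 0.03588 m
1.7×10⁻⁴ × 0.41 × 470 = 0.032759 m
0.95×10⁻⁴ × 0.15 × 550 = 0.0078375 m
Δh = 0.03588 + 0.032759 + 0.0078375 = 0.0764765 m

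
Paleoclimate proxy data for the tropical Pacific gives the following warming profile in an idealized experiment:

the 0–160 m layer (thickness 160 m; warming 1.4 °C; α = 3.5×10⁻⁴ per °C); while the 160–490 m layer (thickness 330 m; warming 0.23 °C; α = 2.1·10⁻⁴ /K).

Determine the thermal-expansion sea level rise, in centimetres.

Δh ≈ 9.43 cm

Layer 1: 1.4 × 160 × 3.5×10⁻⁴ = 0.07840 m
Layer 2: 2.1×10⁻⁴ × 0.23 × 330 = 0.015939 m
Δh = 0.07840 + 0.015939 = 0.094339 m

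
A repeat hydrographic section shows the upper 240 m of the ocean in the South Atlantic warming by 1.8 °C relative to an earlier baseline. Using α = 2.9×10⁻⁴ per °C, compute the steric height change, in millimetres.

Δh = αΔT·H = 2.9×10⁻⁴ × 1.8 × 240 = 0.12528 m

125 mm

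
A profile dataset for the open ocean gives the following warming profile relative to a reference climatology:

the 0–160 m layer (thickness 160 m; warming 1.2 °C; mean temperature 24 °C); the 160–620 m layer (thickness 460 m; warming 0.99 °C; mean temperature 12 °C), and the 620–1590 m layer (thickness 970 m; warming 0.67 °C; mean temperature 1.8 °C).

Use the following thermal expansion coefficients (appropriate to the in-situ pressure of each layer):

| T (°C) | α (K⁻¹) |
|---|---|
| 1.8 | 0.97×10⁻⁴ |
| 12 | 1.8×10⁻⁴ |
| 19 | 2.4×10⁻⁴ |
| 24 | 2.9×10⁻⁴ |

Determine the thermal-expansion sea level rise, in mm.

200 mm of thermosteric rise

Layer 1 at 24 °C → α = 2.9×10⁻⁴ K⁻¹
Layer 2 at 12 °C → α = 1.8×10⁻⁴ K⁻¹
Layer 3 at 1.8 °C → α = 0.97×10⁻⁴ K⁻¹
Layer 1: 1.2 × 2.9×10⁻⁴ × 160 = 0.05568 m
460 × 1.8×10⁻⁴ × 0.99 = 0.081972 m
970 × 0.97×10⁻⁴ × 0.67 = 0.0630403 m
Δh = 0.05568 + 0.081972 + 0.0630403 = 0.2006923 m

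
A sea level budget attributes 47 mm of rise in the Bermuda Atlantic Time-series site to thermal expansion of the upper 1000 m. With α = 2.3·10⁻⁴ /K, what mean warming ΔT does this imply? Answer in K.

ΔT = Δh/(αH) = 0.047 / (2.3×10⁻⁴ × 1000) ≈ 0.2043 K

ΔT ≈ 0.20 K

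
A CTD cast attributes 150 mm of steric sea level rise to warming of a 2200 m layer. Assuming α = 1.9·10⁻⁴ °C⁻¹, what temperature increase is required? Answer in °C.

ΔT = Δh/(αH) = 0.15 / (1.9×10⁻⁴ × 2200) ≈ 0.3589 °C

ΔT ≈ 0.359 °C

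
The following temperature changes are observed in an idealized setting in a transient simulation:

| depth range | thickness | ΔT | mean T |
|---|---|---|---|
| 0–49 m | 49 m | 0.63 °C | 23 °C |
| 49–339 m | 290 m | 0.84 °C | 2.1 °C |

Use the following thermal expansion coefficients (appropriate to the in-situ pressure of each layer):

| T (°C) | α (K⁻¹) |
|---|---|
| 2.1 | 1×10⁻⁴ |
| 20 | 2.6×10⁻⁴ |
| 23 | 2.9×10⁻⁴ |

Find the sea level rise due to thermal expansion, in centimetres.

3.3 cm

Layer 1 at 23 °C → α = 2.9×10⁻⁴ K⁻¹
Layer 2 at 2.1 °C → α = 1×10⁻⁴ K⁻¹
0–49 m: 49 × 0.63 × 2.9×10⁻⁴ = 0.0089523 m
0.84 × 1×10⁻⁴ × 290 = 0.02436 m
Δh = 0.0089523 + 0.02436 = 0.0333123 m ≈ 3.3 cm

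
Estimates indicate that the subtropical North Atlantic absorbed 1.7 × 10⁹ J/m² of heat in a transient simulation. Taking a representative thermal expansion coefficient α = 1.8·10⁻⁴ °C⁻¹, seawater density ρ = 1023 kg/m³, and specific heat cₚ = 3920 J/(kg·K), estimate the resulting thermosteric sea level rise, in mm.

Δh = αQ/(ρcₚ) = 1.8×10⁻⁴ × 1.7×10⁹ / (1023 × 3920) ≈ 0.076306 m

about 76.3 mm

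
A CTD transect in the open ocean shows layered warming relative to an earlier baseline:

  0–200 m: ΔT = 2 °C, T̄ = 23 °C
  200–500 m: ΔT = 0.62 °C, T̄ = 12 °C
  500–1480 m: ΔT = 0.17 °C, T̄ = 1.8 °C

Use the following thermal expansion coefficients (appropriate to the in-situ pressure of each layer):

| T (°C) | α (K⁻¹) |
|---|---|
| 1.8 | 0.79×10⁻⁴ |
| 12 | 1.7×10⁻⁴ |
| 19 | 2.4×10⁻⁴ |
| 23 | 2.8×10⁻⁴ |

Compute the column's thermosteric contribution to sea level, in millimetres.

Layer 1 at 23 °C → α = 2.8×10⁻⁴ K⁻¹
Layer 2 at 12 °C → α = 1.7×10⁻⁴ K⁻¹
Layer 3 at 1.8 °C → α = 0.79×10⁻⁴ K⁻¹
2 × 2.8×10⁻⁴ × 200 = 0.11200 m
200–500 m: 300 × 0.62 × 1.7×10⁻⁴ = 0.03162 m
Layer 3: 0.79×10⁻⁴ × 0.17 × 980 = 0.0131614 m
Δh = 0.11200 + 0.03162 + 0.0131614 = 0.1567814 m

Δh ≈ 157 mm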